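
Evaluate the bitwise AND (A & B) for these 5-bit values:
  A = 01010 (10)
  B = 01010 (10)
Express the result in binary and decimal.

Apply & to each column (1 only where both bits are 1):
  01010
& 01010
-------
  01010

Answer: 01010 (10)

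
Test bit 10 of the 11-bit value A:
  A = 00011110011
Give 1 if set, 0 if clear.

Bit 10 is the 11th from the right.
  00011110011
  ^
That bit is 0.

Answer: 0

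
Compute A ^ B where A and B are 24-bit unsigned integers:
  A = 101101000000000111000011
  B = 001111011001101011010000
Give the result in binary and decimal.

Apply ^ to each column (1 where bits differ):
  101101000000000111000011
^ 001111011001101011010000
--------------------------
  100010011001101100010011

Answer: 100010011001101100010011 (9018131)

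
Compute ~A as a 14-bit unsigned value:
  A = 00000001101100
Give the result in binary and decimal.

Flip each bit (0->1, 1->0):
  00000001101100
  11111110010011

Answer: 11111110010011 (16275)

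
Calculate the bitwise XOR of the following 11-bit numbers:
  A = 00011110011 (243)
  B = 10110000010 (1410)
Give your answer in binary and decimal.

Apply ^ to each column (1 where bits differ):
  00011110011
^ 10110000010
-------------
  10101110001

Answer: 10101110001 (1393)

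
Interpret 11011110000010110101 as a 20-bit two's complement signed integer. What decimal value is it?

MSB is 1, so the value is negative. Find the magnitude:
1. Invert bits:  00100001111101001010
2. Add 1:        00100001111101001011  = 139083
3. Apply sign:   -139083

Answer: -139083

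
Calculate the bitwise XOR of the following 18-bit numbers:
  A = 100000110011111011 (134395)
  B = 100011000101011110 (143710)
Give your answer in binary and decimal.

Apply ^ to each column (1 where bits differ):
  100000110011111011
^ 100011000101011110
--------------------
  000011110110100101

Answer: 000011110110100101 (15781)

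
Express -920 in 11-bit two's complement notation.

1. Binary of +920:  01110011000
2. Invert bits:     10001100111
3. Add 1:           10001101000

Answer: 10001101000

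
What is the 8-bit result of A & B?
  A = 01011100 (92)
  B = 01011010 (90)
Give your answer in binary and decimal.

Apply & to each column (1 only where both bits are 1):
  01011100
& 01011010
----------
  01011000

Answer: 01011000 (88)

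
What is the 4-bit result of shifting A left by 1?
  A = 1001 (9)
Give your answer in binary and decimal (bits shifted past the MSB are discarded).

Shift left by 1: drop the top 1 bit(s), append 1 zero(s) on the right.
  1001  ->  discard [1], keep [001], append 0
= 0010

Answer: 0010 (2)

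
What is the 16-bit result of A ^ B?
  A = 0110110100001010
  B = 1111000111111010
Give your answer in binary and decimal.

Apply ^ to each column (1 where bits differ):
  0110110100001010
^ 1111000111111010
------------------
  1001110011110000

Answer: 1001110011110000 (40176)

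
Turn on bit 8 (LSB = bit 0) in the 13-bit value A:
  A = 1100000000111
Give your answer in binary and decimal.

Mask = 1 << 8 = 0000100000000
Bit 8 of A is 0, so OR-ing with the mask flips it to 1.
  1100000000111
| 0000100000000
---------------
  1100100000111

Answer: 1100100000111 (6407)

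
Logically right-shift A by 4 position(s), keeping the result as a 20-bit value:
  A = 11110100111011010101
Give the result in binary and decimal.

Logical shift right by 4: drop the bottom 4 bit(s), prepend 4 zero(s) on the left.
  11110100111011010101  ->  keep [1111010011101101], discard [0101], prepend 0000
= 00001111010011101101

Answer: 00001111010011101101 (62701)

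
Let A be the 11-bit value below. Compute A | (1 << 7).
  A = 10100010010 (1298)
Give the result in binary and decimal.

Mask = 1 << 7 = 00010000000
Bit 7 of A is 0, so OR-ing with the mask flips it to 1.
  10100010010
| 00010000000
-------------
  10110010010

Answer: 10110010010 (1426)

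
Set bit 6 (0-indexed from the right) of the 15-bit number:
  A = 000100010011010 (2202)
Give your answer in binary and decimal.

Mask = 1 << 6 = 000000001000000
Bit 6 of A is 0, so OR-ing with the mask flips it to 1.
  000100010011010
| 000000001000000
-----------------
  000100011011010

Answer: 000100011011010 (2266)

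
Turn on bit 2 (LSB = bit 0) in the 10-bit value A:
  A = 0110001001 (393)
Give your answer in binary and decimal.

Mask = 1 << 2 = 0000000100
Bit 2 of A is 0, so OR-ing with the mask flips it to 1.
  0110001001
| 0000000100
------------
  0110001101

Answer: 0110001101 (397)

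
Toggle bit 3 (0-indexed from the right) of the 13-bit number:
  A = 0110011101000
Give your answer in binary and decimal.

Mask = 1 << 3 = 0000000001000
Bit 3 of A is 1; XOR with the mask flips it to 0.
  0110011101000
^ 0000000001000
---------------
  0110011100000

Answer: 0110011100000 (3296)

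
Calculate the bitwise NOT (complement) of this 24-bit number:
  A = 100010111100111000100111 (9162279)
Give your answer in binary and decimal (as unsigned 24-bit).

Flip each bit (0->1, 1->0):
  100010111100111000100111
  011101000011000111011000

Answer: 011101000011000111011000 (7614936)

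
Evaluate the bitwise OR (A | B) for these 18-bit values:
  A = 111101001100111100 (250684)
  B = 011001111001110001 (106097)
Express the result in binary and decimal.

Apply | to each column (1 where either bit is 1):
  111101001100111100
| 011001111001110001
--------------------
  111101111101111101

Answer: 111101111101111101 (253821)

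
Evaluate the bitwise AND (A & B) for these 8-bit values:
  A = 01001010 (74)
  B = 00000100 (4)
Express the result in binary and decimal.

Apply & to each column (1 only where both bits are 1):
  01001010
& 00000100
----------
  00000000

Answer: 00000000 (0)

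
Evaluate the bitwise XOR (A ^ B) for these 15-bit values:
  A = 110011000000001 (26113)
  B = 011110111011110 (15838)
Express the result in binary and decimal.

Apply ^ to each column (1 where bits differ):
  110011000000001
^ 011110111011110
-----------------
  101101111011111

Answer: 101101111011111 (23519)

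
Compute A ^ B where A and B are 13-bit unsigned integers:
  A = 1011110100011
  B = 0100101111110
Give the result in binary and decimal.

Apply ^ to each column (1 where bits differ):
  1011110100011
^ 0100101111110
---------------
  1111011011101

Answer: 1111011011101 (7901)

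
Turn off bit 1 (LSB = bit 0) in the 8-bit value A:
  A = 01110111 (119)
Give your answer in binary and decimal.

Mask = ~(1 << 1) = 11111101
Bit 1 of A is 1, so AND-ing with the mask clears it to 0.
  01110111
& 11111101
----------
  01110101

Answer: 01110101 (117)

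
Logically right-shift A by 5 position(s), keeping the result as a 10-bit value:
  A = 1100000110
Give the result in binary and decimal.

Logical shift right by 5: drop the bottom 5 bit(s), prepend 5 zero(s) on the left.
  1100000110  ->  keep [11000], discard [00110], prepend 00000
= 0000011000

Answer: 0000011000 (24)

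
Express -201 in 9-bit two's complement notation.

1. Binary of +201:  011001001
2. Invert bits:     100110110
3. Add 1:           100110111

Answer: 100110111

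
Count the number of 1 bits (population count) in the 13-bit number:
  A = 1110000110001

1110000110001
1-bits at positions (from bit 0 = LSB): 0, 4, 5, 10, 11, 12
Count = 6

Answer: 6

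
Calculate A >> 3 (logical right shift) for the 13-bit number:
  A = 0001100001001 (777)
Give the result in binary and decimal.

Logical shift right by 3: drop the bottom 3 bit(s), prepend 3 zero(s) on the left.
  0001100001001  ->  keep [0001100001], discard [001], prepend 000
= 0000001100001

Answer: 0000001100001 (97)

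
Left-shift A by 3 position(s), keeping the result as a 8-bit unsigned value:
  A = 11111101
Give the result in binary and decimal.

Shift left by 3: drop the top 3 bit(s), append 3 zero(s) on the right.
  11111101  ->  discard [111], keep [11101], append 000
= 11101000

Answer: 11101000 (232)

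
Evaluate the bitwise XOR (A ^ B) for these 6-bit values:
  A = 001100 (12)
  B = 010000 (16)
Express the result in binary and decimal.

Apply ^ to each column (1 where bits differ):
  001100
^ 010000
--------
  011100

Answer: 011100 (28)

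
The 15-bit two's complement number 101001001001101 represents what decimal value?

MSB is 1, so the value is negative. Find the magnitude:
1. Invert bits:  010110110110010
2. Add 1:        010110110110011  = 11699
3. Apply sign:   -11699

Answer: -11699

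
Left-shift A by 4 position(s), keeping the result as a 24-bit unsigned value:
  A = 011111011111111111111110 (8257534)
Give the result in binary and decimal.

Shift left by 4: drop the top 4 bit(s), append 4 zero(s) on the right.
  011111011111111111111110  ->  discard [0111], keep [11011111111111111110], append 0000
= 110111111111111111100000

Answer: 110111111111111111100000 (14680032)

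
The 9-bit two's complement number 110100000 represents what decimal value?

MSB is 1, so the value is negative. Find the magnitude:
1. Invert bits:  001011111
2. Add 1:        001100000  = 96
3. Apply sign:   -96

Answer: -96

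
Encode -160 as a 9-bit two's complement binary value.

1. Binary of +160:  010100000
2. Invert bits:     101011111
3. Add 1:           101100000

Answer: 101100000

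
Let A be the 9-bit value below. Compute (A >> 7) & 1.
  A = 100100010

Bit 7 is the 8th from the right.
  100100010
   ^
That bit is 0.

Answer: 0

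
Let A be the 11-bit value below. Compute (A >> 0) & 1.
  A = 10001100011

Bit 0 is the 1st from the right.
  10001100011
            ^
That bit is 1.

Answer: 1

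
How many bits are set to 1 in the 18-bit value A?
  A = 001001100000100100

001001100000100100
1-bits at positions (from bit 0 = LSB): 2, 5, 11, 12, 15
Count = 5

Answer: 5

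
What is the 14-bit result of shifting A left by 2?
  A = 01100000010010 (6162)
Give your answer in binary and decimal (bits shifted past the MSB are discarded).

Shift left by 2: drop the top 2 bit(s), append 2 zero(s) on the right.
  01100000010010  ->  discard [01], keep [100000010010], append 00
= 10000001001000

Answer: 10000001001000 (8264)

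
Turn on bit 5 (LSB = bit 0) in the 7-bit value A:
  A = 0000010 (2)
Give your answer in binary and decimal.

Mask = 1 << 5 = 0100000
Bit 5 of A is 0, so OR-ing with the mask flips it to 1.
  0000010
| 0100000
---------
  0100010

Answer: 0100010 (34)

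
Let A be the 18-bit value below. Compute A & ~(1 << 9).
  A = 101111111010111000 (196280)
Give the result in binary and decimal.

Mask = ~(1 << 9) = 111111110111111111
Bit 9 of A is 1, so AND-ing with the mask clears it to 0.
  101111111010111000
& 111111110111111111
--------------------
  101111110010111000

Answer: 101111110010111000 (195768)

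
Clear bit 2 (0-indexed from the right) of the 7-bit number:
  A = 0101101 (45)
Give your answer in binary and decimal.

Mask = ~(1 << 2) = 1111011
Bit 2 of A is 1, so AND-ing with the mask clears it to 0.
  0101101
& 1111011
---------
  0101001

Answer: 0101001 (41)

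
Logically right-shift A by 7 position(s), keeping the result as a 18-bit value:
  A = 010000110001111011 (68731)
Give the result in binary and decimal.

Logical shift right by 7: drop the bottom 7 bit(s), prepend 7 zero(s) on the left.
  010000110001111011  ->  keep [01000011000], discard [1111011], prepend 0000000
= 000000001000011000

Answer: 000000001000011000 (536)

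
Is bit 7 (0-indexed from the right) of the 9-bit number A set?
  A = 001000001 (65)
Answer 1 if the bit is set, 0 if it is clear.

Bit 7 is the 8th from the right.
  001000001
   ^
That bit is 0.

Answer: 0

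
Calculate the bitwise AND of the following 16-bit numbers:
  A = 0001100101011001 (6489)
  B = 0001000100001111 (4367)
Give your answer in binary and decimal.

Apply & to each column (1 only where both bits are 1):
  0001100101011001
& 0001000100001111
------------------
  0001000100001001

Answer: 0001000100001001 (4361)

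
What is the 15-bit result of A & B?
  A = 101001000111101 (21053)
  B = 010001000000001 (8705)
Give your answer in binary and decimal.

Apply & to each column (1 only where both bits are 1):
  101001000111101
& 010001000000001
-----------------
  000001000000001

Answer: 000001000000001 (513)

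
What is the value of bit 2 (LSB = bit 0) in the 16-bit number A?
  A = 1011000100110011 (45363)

Bit 2 is the 3rd from the right.
  1011000100110011
               ^
That bit is 0.

Answer: 0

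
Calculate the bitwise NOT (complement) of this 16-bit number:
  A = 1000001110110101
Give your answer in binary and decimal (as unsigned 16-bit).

Flip each bit (0->1, 1->0):
  1000001110110101
  0111110001001010

Answer: 0111110001001010 (31818)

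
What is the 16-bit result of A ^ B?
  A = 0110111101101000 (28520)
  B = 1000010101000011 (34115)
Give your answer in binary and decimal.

Apply ^ to each column (1 where bits differ):
  0110111101101000
^ 1000010101000011
------------------
  1110101000101011

Answer: 1110101000101011 (59947)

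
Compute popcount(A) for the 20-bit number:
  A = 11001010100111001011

11001010100111001011
1-bits at positions (from bit 0 = LSB): 0, 1, 3, 6, 7, 8, 11, 13, 15, 18, 19
Count = 11

Answer: 11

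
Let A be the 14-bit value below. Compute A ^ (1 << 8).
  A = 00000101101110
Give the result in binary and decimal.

Mask = 1 << 8 = 00000100000000
Bit 8 of A is 1; XOR with the mask flips it to 0.
  00000101101110
^ 00000100000000
----------------
  00000001101110

Answer: 00000001101110 (110)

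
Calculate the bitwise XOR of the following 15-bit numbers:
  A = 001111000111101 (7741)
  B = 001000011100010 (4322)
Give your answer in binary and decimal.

Apply ^ to each column (1 where bits differ):
  001111000111101
^ 001000011100010
-----------------
  000111011011111

Answer: 000111011011111 (3807)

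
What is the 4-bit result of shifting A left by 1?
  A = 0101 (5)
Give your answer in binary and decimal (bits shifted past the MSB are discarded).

Shift left by 1: drop the top 1 bit(s), append 1 zero(s) on the right.
  0101  ->  discard [0], keep [101], append 0
= 1010

Answer: 1010 (10)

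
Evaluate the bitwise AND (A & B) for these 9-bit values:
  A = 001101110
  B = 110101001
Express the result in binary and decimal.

Apply & to each column (1 only where both bits are 1):
  001101110
& 110101001
-----------
  000101000

Answer: 000101000 (40)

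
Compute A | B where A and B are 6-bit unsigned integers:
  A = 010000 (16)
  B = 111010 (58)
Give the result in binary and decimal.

Apply | to each column (1 where either bit is 1):
  010000
| 111010
--------
  111010

Answer: 111010 (58)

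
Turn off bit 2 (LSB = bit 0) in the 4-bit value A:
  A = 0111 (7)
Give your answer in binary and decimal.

Mask = ~(1 << 2) = 1011
Bit 2 of A is 1, so AND-ing with the mask clears it to 0.
  0111
& 1011
------
  0011

Answer: 0011 (3)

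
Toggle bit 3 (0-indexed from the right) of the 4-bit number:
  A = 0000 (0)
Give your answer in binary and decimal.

Mask = 1 << 3 = 1000
Bit 3 of A is 0; XOR with the mask flips it to 1.
  0000
^ 1000
------
  1000

Answer: 1000 (8)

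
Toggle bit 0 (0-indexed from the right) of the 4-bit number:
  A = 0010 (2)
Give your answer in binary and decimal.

Mask = 1 << 0 = 0001
Bit 0 of A is 0; XOR with the mask flips it to 1.
  0010
^ 0001
------
  0011

Answer: 0011 (3)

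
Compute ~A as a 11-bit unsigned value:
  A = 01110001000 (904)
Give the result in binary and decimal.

Flip each bit (0->1, 1->0):
  01110001000
  10001110111

Answer: 10001110111 (1143)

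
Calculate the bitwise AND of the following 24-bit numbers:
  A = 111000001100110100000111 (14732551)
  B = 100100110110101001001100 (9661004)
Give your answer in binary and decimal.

Apply & to each column (1 only where both bits are 1):
  111000001100110100000111
& 100100110110101001001100
--------------------------
  100000000100100000000100

Answer: 100000000100100000000100 (8407044)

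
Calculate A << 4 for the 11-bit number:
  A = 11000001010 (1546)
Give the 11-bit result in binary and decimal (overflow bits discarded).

Shift left by 4: drop the top 4 bit(s), append 4 zero(s) on the right.
  11000001010  ->  discard [1100], keep [0001010], append 0000
= 00010100000

Answer: 00010100000 (160)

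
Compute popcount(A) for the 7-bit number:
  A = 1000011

1000011
1-bits at positions (from bit 0 = LSB): 0, 1, 6
Count = 3

Answer: 3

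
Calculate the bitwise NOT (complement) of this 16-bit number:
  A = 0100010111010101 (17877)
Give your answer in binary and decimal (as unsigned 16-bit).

Flip each bit (0->1, 1->0):
  0100010111010101
  1011101000101010

Answer: 1011101000101010 (47658)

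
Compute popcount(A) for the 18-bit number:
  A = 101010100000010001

101010100000010001
1-bits at positions (from bit 0 = LSB): 0, 4, 11, 13, 15, 17
Count = 6

Answer: 6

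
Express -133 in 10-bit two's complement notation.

1. Binary of +133:  0010000101
2. Invert bits:     1101111010
3. Add 1:           1101111011

Answer: 1101111011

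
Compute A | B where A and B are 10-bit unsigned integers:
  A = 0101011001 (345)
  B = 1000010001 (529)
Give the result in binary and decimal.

Apply | to each column (1 where either bit is 1):
  0101011001
| 1000010001
------------
  1101011001

Answer: 1101011001 (857)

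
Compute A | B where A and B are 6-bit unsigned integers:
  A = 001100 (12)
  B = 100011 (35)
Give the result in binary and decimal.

Apply | to each column (1 where either bit is 1):
  001100
| 100011
--------
  101111

Answer: 101111 (47)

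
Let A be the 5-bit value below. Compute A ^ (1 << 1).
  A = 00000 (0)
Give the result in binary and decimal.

Mask = 1 << 1 = 00010
Bit 1 of A is 0; XOR with the mask flips it to 1.
  00000
^ 00010
-------
  00010

Answer: 00010 (2)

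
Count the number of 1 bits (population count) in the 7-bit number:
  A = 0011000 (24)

0011000
1-bits at positions (from bit 0 = LSB): 3, 4
Count = 2

Answer: 2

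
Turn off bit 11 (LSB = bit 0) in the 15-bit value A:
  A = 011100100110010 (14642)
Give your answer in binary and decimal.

Mask = ~(1 << 11) = 111011111111111
Bit 11 of A is 1, so AND-ing with the mask clears it to 0.
  011100100110010
& 111011111111111
-----------------
  011000100110010

Answer: 011000100110010 (12594)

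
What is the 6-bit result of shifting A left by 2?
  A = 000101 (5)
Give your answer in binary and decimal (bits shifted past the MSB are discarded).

Shift left by 2: drop the top 2 bit(s), append 2 zero(s) on the right.
  000101  ->  discard [00], keep [0101], append 00
= 010100

Answer: 010100 (20)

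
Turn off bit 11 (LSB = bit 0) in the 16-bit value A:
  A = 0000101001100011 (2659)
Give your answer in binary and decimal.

Mask = ~(1 << 11) = 1111011111111111
Bit 11 of A is 1, so AND-ing with the mask clears it to 0.
  0000101001100011
& 1111011111111111
------------------
  0000001001100011

Answer: 0000001001100011 (611)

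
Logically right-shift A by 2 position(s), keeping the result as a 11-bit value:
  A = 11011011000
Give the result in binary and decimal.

Logical shift right by 2: drop the bottom 2 bit(s), prepend 2 zero(s) on the left.
  11011011000  ->  keep [110110110], discard [00], prepend 00
= 00110110110

Answer: 00110110110 (438)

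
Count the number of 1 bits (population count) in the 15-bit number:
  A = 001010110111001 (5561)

001010110111001
1-bits at positions (from bit 0 = LSB): 0, 3, 4, 5, 7, 8, 10, 12
Count = 8

Answer: 8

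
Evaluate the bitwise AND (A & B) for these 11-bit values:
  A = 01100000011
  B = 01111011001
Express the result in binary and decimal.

Apply & to each column (1 only where both bits are 1):
  01100000011
& 01111011001
-------------
  01100000001

Answer: 01100000001 (769)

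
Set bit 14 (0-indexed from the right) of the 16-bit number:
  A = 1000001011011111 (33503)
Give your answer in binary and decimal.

Mask = 1 << 14 = 0100000000000000
Bit 14 of A is 0, so OR-ing with the mask flips it to 1.
  1000001011011111
| 0100000000000000
------------------
  1100001011011111

Answer: 1100001011011111 (49887)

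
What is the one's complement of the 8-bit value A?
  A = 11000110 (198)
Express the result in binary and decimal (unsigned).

Flip each bit (0->1, 1->0):
  11000110
  00111001

Answer: 00111001 (57)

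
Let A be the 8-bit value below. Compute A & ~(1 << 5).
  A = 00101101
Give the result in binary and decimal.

Mask = ~(1 << 5) = 11011111
Bit 5 of A is 1, so AND-ing with the mask clears it to 0.
  00101101
& 11011111
----------
  00001101

Answer: 00001101 (13)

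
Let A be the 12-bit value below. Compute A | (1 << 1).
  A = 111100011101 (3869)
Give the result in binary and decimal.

Mask = 1 << 1 = 000000000010
Bit 1 of A is 0, so OR-ing with the mask flips it to 1.
  111100011101
| 000000000010
--------------
  111100011111

Answer: 111100011111 (3871)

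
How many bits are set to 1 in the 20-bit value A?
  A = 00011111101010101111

00011111101010101111
1-bits at positions (from bit 0 = LSB): 0, 1, 2, 3, 5, 7, 9, 11, 12, 13, 14, 15, 16
Count = 13

Answer: 13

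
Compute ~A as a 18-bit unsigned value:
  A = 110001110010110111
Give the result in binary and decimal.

Flip each bit (0->1, 1->0):
  110001110010110111
  001110001101001000

Answer: 001110001101001000 (58184)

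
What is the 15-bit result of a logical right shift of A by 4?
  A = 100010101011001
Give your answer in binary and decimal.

Logical shift right by 4: drop the bottom 4 bit(s), prepend 4 zero(s) on the left.
  100010101011001  ->  keep [10001010101], discard [1001], prepend 0000
= 000010001010101

Answer: 000010001010101 (1109)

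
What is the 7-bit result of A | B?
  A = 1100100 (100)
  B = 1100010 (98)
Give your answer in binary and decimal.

Apply | to each column (1 where either bit is 1):
  1100100
| 1100010
---------
  1100110

Answer: 1100110 (102)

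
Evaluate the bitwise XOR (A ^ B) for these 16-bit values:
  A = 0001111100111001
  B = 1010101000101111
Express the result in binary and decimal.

Apply ^ to each column (1 where bits differ):
  0001111100111001
^ 1010101000101111
------------------
  1011010100010110

Answer: 1011010100010110 (46358)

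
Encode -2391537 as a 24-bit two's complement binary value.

1. Binary of +2391537:  001001000111110111110001
2. Invert bits:     110110111000001000001110
3. Add 1:           110110111000001000001111

Answer: 110110111000001000001111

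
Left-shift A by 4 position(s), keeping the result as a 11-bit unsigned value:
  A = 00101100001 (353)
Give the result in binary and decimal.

Shift left by 4: drop the top 4 bit(s), append 4 zero(s) on the right.
  00101100001  ->  discard [0010], keep [1100001], append 0000
= 11000010000

Answer: 11000010000 (1552)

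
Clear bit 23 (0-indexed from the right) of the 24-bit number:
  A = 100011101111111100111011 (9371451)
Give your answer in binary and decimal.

Mask = ~(1 << 23) = 011111111111111111111111
Bit 23 of A is 1, so AND-ing with the mask clears it to 0.
  100011101111111100111011
& 011111111111111111111111
--------------------------
  000011101111111100111011

Answer: 000011101111111100111011 (982843)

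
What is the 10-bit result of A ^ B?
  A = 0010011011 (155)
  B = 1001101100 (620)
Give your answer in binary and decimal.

Apply ^ to each column (1 where bits differ):
  0010011011
^ 1001101100
------------
  1011110111

Answer: 1011110111 (759)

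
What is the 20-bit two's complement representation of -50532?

1. Binary of +50532:  00001100010101100100
2. Invert bits:     11110011101010011011
3. Add 1:           11110011101010011100

Answer: 11110011101010011100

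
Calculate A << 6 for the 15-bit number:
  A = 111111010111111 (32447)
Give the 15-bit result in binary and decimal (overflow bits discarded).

Shift left by 6: drop the top 6 bit(s), append 6 zero(s) on the right.
  111111010111111  ->  discard [111111], keep [010111111], append 000000
= 010111111000000

Answer: 010111111000000 (12224)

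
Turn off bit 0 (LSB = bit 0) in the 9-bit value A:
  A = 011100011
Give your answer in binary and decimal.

Mask = ~(1 << 0) = 111111110
Bit 0 of A is 1, so AND-ing with the mask clears it to 0.
  011100011
& 111111110
-----------
  011100010

Answer: 011100010 (226)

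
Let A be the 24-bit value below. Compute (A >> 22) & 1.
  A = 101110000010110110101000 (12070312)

Bit 22 is the 23rd from the right.
  101110000010110110101000
   ^
That bit is 0.

Answer: 0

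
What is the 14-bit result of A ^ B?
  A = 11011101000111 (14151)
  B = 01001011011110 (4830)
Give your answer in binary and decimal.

Apply ^ to each column (1 where bits differ):
  11011101000111
^ 01001011011110
----------------
  10010110011001

Answer: 10010110011001 (9625)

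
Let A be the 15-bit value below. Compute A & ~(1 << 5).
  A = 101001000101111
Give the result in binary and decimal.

Mask = ~(1 << 5) = 111111111011111
Bit 5 of A is 1, so AND-ing with the mask clears it to 0.
  101001000101111
& 111111111011111
-----------------
  101001000001111

Answer: 101001000001111 (21007)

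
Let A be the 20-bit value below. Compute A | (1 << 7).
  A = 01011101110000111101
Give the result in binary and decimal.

Mask = 1 << 7 = 00000000000010000000
Bit 7 of A is 0, so OR-ing with the mask flips it to 1.
  01011101110000111101
| 00000000000010000000
----------------------
  01011101110010111101

Answer: 01011101110010111101 (384189)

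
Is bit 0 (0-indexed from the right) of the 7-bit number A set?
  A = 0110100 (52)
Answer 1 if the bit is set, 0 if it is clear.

Bit 0 is the 1st from the right.
  0110100
        ^
That bit is 0.

Answer: 0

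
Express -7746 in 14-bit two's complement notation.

1. Binary of +7746:  01111001000010
2. Invert bits:     10000110111101
3. Add 1:           10000110111110

Answer: 10000110111110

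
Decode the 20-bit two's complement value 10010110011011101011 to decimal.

MSB is 1, so the value is negative. Find the magnitude:
1. Invert bits:  01101001100100010100
2. Add 1:        01101001100100010101  = 432405
3. Apply sign:   -432405

Answer: -432405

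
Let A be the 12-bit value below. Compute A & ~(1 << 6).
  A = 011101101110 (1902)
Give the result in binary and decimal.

Mask = ~(1 << 6) = 111110111111
Bit 6 of A is 1, so AND-ing with the mask clears it to 0.
  011101101110
& 111110111111
--------------
  011100101110

Answer: 011100101110 (1838)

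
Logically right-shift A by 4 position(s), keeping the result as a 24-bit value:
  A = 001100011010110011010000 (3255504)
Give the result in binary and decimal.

Logical shift right by 4: drop the bottom 4 bit(s), prepend 4 zero(s) on the left.
  001100011010110011010000  ->  keep [00110001101011001101], discard [0000], prepend 0000
= 000000110001101011001101

Answer: 000000110001101011001101 (203469)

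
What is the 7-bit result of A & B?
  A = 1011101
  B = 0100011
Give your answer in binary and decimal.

Apply & to each column (1 only where both bits are 1):
  1011101
& 0100011
---------
  0000001

Answer: 0000001 (1)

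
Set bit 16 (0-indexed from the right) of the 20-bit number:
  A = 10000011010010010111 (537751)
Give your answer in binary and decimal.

Mask = 1 << 16 = 00010000000000000000
Bit 16 of A is 0, so OR-ing with the mask flips it to 1.
  10000011010010010111
| 00010000000000000000
----------------------
  10010011010010010111

Answer: 10010011010010010111 (603287)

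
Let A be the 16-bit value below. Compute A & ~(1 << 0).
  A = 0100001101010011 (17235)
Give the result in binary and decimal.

Mask = ~(1 << 0) = 1111111111111110
Bit 0 of A is 1, so AND-ing with the mask clears it to 0.
  0100001101010011
& 1111111111111110
------------------
  0100001101010010

Answer: 0100001101010010 (17234)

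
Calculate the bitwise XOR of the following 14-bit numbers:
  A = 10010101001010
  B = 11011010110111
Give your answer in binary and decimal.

Apply ^ to each column (1 where bits differ):
  10010101001010
^ 11011010110111
----------------
  01001111111101

Answer: 01001111111101 (5117)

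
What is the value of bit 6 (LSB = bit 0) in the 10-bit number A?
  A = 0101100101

Bit 6 is the 7th from the right.
  0101100101
     ^
That bit is 1.

Answer: 1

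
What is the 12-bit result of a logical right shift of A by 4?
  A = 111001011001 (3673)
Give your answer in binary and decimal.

Logical shift right by 4: drop the bottom 4 bit(s), prepend 4 zero(s) on the left.
  111001011001  ->  keep [11100101], discard [1001], prepend 0000
= 000011100101

Answer: 000011100101 (229)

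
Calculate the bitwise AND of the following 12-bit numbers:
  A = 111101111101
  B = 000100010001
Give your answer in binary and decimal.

Apply & to each column (1 only where both bits are 1):
  111101111101
& 000100010001
--------------
  000100010001

Answer: 000100010001 (273)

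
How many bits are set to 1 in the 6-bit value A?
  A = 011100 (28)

011100
1-bits at positions (from bit 0 = LSB): 2, 3, 4
Count = 3

Answer: 3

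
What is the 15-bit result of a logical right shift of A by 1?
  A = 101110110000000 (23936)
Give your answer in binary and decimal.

Logical shift right by 1: drop the bottom 1 bit(s), prepend 1 zero(s) on the left.
  101110110000000  ->  keep [10111011000000], discard [0], prepend 0
= 010111011000000

Answer: 010111011000000 (11968)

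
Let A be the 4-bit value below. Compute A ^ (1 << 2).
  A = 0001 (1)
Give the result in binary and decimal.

Mask = 1 << 2 = 0100
Bit 2 of A is 0; XOR with the mask flips it to 1.
  0001
^ 0100
------
  0101

Answer: 0101 (5)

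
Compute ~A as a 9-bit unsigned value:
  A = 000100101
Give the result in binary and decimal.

Flip each bit (0->1, 1->0):
  000100101
  111011010

Answer: 111011010 (474)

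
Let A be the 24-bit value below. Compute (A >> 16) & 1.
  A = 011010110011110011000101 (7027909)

Bit 16 is the 17th from the right.
  011010110011110011000101
         ^
That bit is 1.

Answer: 1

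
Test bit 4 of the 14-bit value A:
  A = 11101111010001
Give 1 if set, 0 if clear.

Bit 4 is the 5th from the right.
  11101111010001
           ^
That bit is 1.

Answer: 1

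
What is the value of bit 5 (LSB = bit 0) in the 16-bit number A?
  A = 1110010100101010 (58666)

Bit 5 is the 6th from the right.
  1110010100101010
            ^
That bit is 1.

Answer: 1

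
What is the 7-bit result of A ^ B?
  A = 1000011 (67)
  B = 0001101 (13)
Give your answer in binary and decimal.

Apply ^ to each column (1 where bits differ):
  1000011
^ 0001101
---------
  1001110

Answer: 1001110 (78)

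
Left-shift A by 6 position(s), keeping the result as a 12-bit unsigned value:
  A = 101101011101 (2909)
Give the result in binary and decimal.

Shift left by 6: drop the top 6 bit(s), append 6 zero(s) on the right.
  101101011101  ->  discard [101101], keep [011101], append 000000
= 011101000000

Answer: 011101000000 (1856)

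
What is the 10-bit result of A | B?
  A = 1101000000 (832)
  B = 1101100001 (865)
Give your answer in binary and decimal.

Apply | to each column (1 where either bit is 1):
  1101000000
| 1101100001
------------
  1101100001

Answer: 1101100001 (865)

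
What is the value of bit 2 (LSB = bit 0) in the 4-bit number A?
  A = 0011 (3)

Bit 2 is the 3rd from the right.
  0011
   ^
That bit is 0.

Answer: 0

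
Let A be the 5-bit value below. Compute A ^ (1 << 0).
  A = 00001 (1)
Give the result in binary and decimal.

Mask = 1 << 0 = 00001
Bit 0 of A is 1; XOR with the mask flips it to 0.
  00001
^ 00001
-------
  00000

Answer: 00000 (0)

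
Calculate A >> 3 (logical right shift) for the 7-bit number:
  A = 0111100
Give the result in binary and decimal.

Logical shift right by 3: drop the bottom 3 bit(s), prepend 3 zero(s) on the left.
  0111100  ->  keep [0111], discard [100], prepend 000
= 0000111

Answer: 0000111 (7)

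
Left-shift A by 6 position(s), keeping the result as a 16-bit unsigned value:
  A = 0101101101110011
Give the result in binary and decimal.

Shift left by 6: drop the top 6 bit(s), append 6 zero(s) on the right.
  0101101101110011  ->  discard [010110], keep [1101110011], append 000000
= 1101110011000000

Answer: 1101110011000000 (56512)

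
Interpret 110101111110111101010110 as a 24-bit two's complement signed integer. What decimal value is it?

MSB is 1, so the value is negative. Find the magnitude:
1. Invert bits:  001010000001000010101001
2. Add 1:        001010000001000010101010  = 2625706
3. Apply sign:   -2625706

Answer: -2625706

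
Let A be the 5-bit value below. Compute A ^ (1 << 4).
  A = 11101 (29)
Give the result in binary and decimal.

Mask = 1 << 4 = 10000
Bit 4 of A is 1; XOR with the mask flips it to 0.
  11101
^ 10000
-------
  01101

Answer: 01101 (13)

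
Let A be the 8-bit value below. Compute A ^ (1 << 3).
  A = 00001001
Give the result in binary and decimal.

Mask = 1 << 3 = 00001000
Bit 3 of A is 1; XOR with the mask flips it to 0.
  00001001
^ 00001000
----------
  00000001

Answer: 00000001 (1)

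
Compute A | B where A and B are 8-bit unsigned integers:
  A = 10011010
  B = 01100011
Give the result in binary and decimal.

Apply | to each column (1 where either bit is 1):
  10011010
| 01100011
----------
  11111011

Answer: 11111011 (251)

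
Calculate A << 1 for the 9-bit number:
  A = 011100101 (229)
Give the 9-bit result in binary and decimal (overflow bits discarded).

Shift left by 1: drop the top 1 bit(s), append 1 zero(s) on the right.
  011100101  ->  discard [0], keep [11100101], append 0
= 111001010

Answer: 111001010 (458)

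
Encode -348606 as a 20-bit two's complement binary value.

1. Binary of +348606:  01010101000110111110
2. Invert bits:     10101010111001000001
3. Add 1:           10101010111001000010

Answer: 10101010111001000010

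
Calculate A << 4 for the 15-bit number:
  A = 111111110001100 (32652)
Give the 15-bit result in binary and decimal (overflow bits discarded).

Shift left by 4: drop the top 4 bit(s), append 4 zero(s) on the right.
  111111110001100  ->  discard [1111], keep [11110001100], append 0000
= 111100011000000

Answer: 111100011000000 (30912)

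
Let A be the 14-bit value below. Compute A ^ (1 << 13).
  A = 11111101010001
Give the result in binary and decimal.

Mask = 1 << 13 = 10000000000000
Bit 13 of A is 1; XOR with the mask flips it to 0.
  11111101010001
^ 10000000000000
----------------
  01111101010001

Answer: 01111101010001 (8017)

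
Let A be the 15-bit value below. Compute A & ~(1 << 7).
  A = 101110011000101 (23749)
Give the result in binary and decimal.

Mask = ~(1 << 7) = 111111101111111
Bit 7 of A is 1, so AND-ing with the mask clears it to 0.
  101110011000101
& 111111101111111
-----------------
  101110001000101

Answer: 101110001000101 (23621)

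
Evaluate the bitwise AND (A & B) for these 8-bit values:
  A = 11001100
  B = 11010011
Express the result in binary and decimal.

Apply & to each column (1 only where both bits are 1):
  11001100
& 11010011
----------
  11000000

Answer: 11000000 (192)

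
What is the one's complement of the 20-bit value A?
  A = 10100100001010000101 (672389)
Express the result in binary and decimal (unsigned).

Flip each bit (0->1, 1->0):
  10100100001010000101
  01011011110101111010

Answer: 01011011110101111010 (376186)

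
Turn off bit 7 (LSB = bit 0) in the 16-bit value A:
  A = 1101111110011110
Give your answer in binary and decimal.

Mask = ~(1 << 7) = 1111111101111111
Bit 7 of A is 1, so AND-ing with the mask clears it to 0.
  1101111110011110
& 1111111101111111
------------------
  1101111100011110

Answer: 1101111100011110 (57118)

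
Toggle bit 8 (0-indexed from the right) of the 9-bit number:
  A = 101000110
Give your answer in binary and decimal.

Mask = 1 << 8 = 100000000
Bit 8 of A is 1; XOR with the mask flips it to 0.
  101000110
^ 100000000
-----------
  001000110

Answer: 001000110 (70)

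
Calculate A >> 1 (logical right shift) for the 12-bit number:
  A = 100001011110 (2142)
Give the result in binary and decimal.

Logical shift right by 1: drop the bottom 1 bit(s), prepend 1 zero(s) on the left.
  100001011110  ->  keep [10000101111], discard [0], prepend 0
= 010000101111

Answer: 010000101111 (1071)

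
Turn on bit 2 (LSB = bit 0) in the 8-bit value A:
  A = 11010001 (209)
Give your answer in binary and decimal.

Mask = 1 << 2 = 00000100
Bit 2 of A is 0, so OR-ing with the mask flips it to 1.
  11010001
| 00000100
----------
  11010101

Answer: 11010101 (213)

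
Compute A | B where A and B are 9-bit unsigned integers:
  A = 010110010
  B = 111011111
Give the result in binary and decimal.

Apply | to each column (1 where either bit is 1):
  010110010
| 111011111
-----------
  111111111

Answer: 111111111 (511)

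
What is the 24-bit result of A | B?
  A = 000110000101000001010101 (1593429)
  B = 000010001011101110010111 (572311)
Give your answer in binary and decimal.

Apply | to each column (1 where either bit is 1):
  000110000101000001010101
| 000010001011101110010111
--------------------------
  000110001111101111010111

Answer: 000110001111101111010111 (1637335)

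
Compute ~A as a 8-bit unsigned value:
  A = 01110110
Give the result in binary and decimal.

Flip each bit (0->1, 1->0):
  01110110
  10001001

Answer: 10001001 (137)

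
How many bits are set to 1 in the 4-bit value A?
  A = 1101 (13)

1101
1-bits at positions (from bit 0 = LSB): 0, 2, 3
Count = 3

Answer: 3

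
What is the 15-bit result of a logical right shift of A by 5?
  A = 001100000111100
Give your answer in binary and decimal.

Logical shift right by 5: drop the bottom 5 bit(s), prepend 5 zero(s) on the left.
  001100000111100  ->  keep [0011000001], discard [11100], prepend 00000
= 000000011000001

Answer: 000000011000001 (193)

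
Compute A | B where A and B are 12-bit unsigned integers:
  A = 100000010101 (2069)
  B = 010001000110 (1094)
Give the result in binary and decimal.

Apply | to each column (1 where either bit is 1):
  100000010101
| 010001000110
--------------
  110001010111

Answer: 110001010111 (3159)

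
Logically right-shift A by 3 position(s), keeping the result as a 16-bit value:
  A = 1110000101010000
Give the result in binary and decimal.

Logical shift right by 3: drop the bottom 3 bit(s), prepend 3 zero(s) on the left.
  1110000101010000  ->  keep [1110000101010], discard [000], prepend 000
= 0001110000101010

Answer: 0001110000101010 (7210)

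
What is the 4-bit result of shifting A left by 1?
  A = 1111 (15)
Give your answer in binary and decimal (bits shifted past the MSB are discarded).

Shift left by 1: drop the top 1 bit(s), append 1 zero(s) on the right.
  1111  ->  discard [1], keep [111], append 0
= 1110

Answer: 1110 (14)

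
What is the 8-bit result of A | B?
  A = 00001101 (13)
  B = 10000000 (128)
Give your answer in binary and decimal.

Apply | to each column (1 where either bit is 1):
  00001101
| 10000000
----------
  10001101

Answer: 10001101 (141)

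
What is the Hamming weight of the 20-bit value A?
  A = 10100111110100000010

10100111110100000010
1-bits at positions (from bit 0 = LSB): 1, 8, 10, 11, 12, 13, 14, 17, 19
Count = 9

Answer: 9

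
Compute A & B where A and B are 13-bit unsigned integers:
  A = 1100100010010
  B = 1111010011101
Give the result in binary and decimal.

Apply & to each column (1 only where both bits are 1):
  1100100010010
& 1111010011101
---------------
  1100000010000

Answer: 1100000010000 (6160)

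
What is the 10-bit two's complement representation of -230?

1. Binary of +230:  0011100110
2. Invert bits:     1100011001
3. Add 1:           1100011010

Answer: 1100011010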